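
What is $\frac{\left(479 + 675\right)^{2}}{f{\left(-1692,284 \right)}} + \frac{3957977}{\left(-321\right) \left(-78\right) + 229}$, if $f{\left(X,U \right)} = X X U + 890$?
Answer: $\frac{1609041866524027}{10271721069511} \approx 156.65$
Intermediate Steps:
$f{\left(X,U \right)} = 890 + U X^{2}$ ($f{\left(X,U \right)} = X^{2} U + 890 = U X^{2} + 890 = 890 + U X^{2}$)
$\frac{\left(479 + 675\right)^{2}}{f{\left(-1692,284 \right)}} + \frac{3957977}{\left(-321\right) \left(-78\right) + 229} = \frac{\left(479 + 675\right)^{2}}{890 + 284 \left(-1692\right)^{2}} + \frac{3957977}{\left(-321\right) \left(-78\right) + 229} = \frac{1154^{2}}{890 + 284 \cdot 2862864} + \frac{3957977}{25038 + 229} = \frac{1331716}{890 + 813053376} + \frac{3957977}{25267} = \frac{1331716}{813054266} + 3957977 \cdot \frac{1}{25267} = 1331716 \cdot \frac{1}{813054266} + \frac{3957977}{25267} = \frac{665858}{406527133} + \frac{3957977}{25267} = \frac{1609041866524027}{10271721069511}$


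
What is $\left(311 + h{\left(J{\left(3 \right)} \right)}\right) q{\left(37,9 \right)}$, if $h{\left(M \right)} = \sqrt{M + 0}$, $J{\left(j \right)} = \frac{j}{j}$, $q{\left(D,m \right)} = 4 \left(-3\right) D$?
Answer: $-138528$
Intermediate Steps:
$q{\left(D,m \right)} = - 12 D$
$J{\left(j \right)} = 1$
$h{\left(M \right)} = \sqrt{M}$
$\left(311 + h{\left(J{\left(3 \right)} \right)}\right) q{\left(37,9 \right)} = \left(311 + \sqrt{1}\right) \left(\left(-12\right) 37\right) = \left(311 + 1\right) \left(-444\right) = 312 \left(-444\right) = -138528$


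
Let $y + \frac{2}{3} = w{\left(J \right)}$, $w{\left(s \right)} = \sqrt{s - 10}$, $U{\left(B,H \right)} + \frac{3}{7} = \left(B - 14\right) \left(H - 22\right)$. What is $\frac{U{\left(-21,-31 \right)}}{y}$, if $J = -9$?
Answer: $- \frac{77892}{1225} - \frac{116838 i \sqrt{19}}{1225} \approx -63.585 - 415.74 i$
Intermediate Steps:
$U{\left(B,H \right)} = - \frac{3}{7} + \left(-22 + H\right) \left(-14 + B\right)$ ($U{\left(B,H \right)} = - \frac{3}{7} + \left(B - 14\right) \left(H - 22\right) = - \frac{3}{7} + \left(-14 + B\right) \left(-22 + H\right) = - \frac{3}{7} + \left(-22 + H\right) \left(-14 + B\right)$)
$w{\left(s \right)} = \sqrt{-10 + s}$
$y = - \frac{2}{3} + i \sqrt{19}$ ($y = - \frac{2}{3} + \sqrt{-10 - 9} = - \frac{2}{3} + \sqrt{-19} = - \frac{2}{3} + i \sqrt{19} \approx -0.66667 + 4.3589 i$)
$\frac{U{\left(-21,-31 \right)}}{y} = \frac{\frac{2153}{7} - -462 - -434 - -651}{- \frac{2}{3} + i \sqrt{19}} = \frac{\frac{2153}{7} + 462 + 434 + 651}{- \frac{2}{3} + i \sqrt{19}} = \frac{12982}{7 \left(- \frac{2}{3} + i \sqrt{19}\right)}$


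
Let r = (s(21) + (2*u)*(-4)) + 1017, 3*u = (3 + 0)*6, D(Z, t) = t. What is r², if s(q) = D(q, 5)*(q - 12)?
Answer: 1028196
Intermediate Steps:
u = 6 (u = ((3 + 0)*6)/3 = (3*6)/3 = (⅓)*18 = 6)
s(q) = -60 + 5*q (s(q) = 5*(q - 12) = 5*(-12 + q) = -60 + 5*q)
r = 1014 (r = ((-60 + 5*21) + (2*6)*(-4)) + 1017 = ((-60 + 105) + 12*(-4)) + 1017 = (45 - 48) + 1017 = -3 + 1017 = 1014)
r² = 1014² = 1028196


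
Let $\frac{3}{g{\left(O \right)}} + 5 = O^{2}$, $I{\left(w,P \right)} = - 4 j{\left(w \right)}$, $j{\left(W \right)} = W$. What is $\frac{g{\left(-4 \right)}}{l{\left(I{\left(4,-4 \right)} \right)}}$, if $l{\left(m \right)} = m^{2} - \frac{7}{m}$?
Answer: $\frac{48}{45133} \approx 0.0010635$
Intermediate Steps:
$I{\left(w,P \right)} = - 4 w$
$g{\left(O \right)} = \frac{3}{-5 + O^{2}}$
$\frac{g{\left(-4 \right)}}{l{\left(I{\left(4,-4 \right)} \right)}} = \frac{3 \frac{1}{-5 + \left(-4\right)^{2}}}{\frac{1}{\left(-4\right) 4} \left(-7 + \left(\left(-4\right) 4\right)^{3}\right)} = \frac{3 \frac{1}{-5 + 16}}{\frac{1}{-16} \left(-7 + \left(-16\right)^{3}\right)} = \frac{3 \cdot \frac{1}{11}}{\left(- \frac{1}{16}\right) \left(-7 - 4096\right)} = \frac{3 \cdot \frac{1}{11}}{\left(- \frac{1}{16}\right) \left(-4103\right)} = \frac{3}{11 \cdot \frac{4103}{16}} = \frac{3}{11} \cdot \frac{16}{4103} = \frac{48}{45133}$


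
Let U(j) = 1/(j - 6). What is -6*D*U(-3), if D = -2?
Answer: -4/3 ≈ -1.3333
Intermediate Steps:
U(j) = 1/(-6 + j)
-6*D*U(-3) = -(-12)/(-6 - 3) = -(-12)/(-9) = -(-12)*(-1)/9 = -6*2/9 = -4/3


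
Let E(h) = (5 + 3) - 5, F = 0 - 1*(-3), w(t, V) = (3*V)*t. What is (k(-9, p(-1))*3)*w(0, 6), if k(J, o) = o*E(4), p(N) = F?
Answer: 0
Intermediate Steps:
w(t, V) = 3*V*t
F = 3 (F = 0 + 3 = 3)
E(h) = 3 (E(h) = 8 - 5 = 3)
p(N) = 3
k(J, o) = 3*o (k(J, o) = o*3 = 3*o)
(k(-9, p(-1))*3)*w(0, 6) = ((3*3)*3)*(3*6*0) = (9*3)*0 = 27*0 = 0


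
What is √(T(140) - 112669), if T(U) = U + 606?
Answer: I*√111923 ≈ 334.55*I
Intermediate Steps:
T(U) = 606 + U
√(T(140) - 112669) = √((606 + 140) - 112669) = √(746 - 112669) = √(-111923) = I*√111923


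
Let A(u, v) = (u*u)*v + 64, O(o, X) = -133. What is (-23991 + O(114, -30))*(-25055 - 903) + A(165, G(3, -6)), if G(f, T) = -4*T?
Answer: 626864256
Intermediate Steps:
A(u, v) = 64 + v*u² (A(u, v) = u²*v + 64 = v*u² + 64 = 64 + v*u²)
(-23991 + O(114, -30))*(-25055 - 903) + A(165, G(3, -6)) = (-23991 - 133)*(-25055 - 903) + (64 - 4*(-6)*165²) = -24124*(-25958) + (64 + 24*27225) = 626210792 + (64 + 653400) = 626210792 + 653464 = 626864256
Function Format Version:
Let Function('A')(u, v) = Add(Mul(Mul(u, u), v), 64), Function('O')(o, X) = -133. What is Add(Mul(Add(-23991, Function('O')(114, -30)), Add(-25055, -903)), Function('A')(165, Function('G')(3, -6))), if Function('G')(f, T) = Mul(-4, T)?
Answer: 626864256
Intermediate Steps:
Function('A')(u, v) = Add(64, Mul(v, Pow(u, 2))) (Function('A')(u, v) = Add(Mul(Pow(u, 2), v), 64) = Add(Mul(v, Pow(u, 2)), 64) = Add(64, Mul(v, Pow(u, 2))))
Add(Mul(Add(-23991, Function('O')(114, -30)), Add(-25055, -903)), Function('A')(165, Function('G')(3, -6))) = Add(Mul(Add(-23991, -133), Add(-25055, -903)), Add(64, Mul(Mul(-4, -6), Pow(165, 2)))) = Add(Mul(-24124, -25958), Add(64, Mul(24, 27225))) = Add(626210792, Add(64, 653400)) = Add(626210792, 653464) = 626864256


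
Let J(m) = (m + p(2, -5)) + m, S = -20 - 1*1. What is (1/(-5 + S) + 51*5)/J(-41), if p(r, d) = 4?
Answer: -6629/2028 ≈ -3.2687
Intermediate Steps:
S = -21 (S = -20 - 1 = -21)
J(m) = 4 + 2*m (J(m) = (m + 4) + m = (4 + m) + m = 4 + 2*m)
(1/(-5 + S) + 51*5)/J(-41) = (1/(-5 - 21) + 51*5)/(4 + 2*(-41)) = (1/(-26) + 255)/(4 - 82) = (-1/26 + 255)/(-78) = (6629/26)*(-1/78) = -6629/2028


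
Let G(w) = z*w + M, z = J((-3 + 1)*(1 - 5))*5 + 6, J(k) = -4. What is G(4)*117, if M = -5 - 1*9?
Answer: -8190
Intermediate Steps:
z = -14 (z = -4*5 + 6 = -20 + 6 = -14)
M = -14 (M = -5 - 9 = -14)
G(w) = -14 - 14*w (G(w) = -14*w - 14 = -14 - 14*w)
G(4)*117 = (-14 - 14*4)*117 = (-14 - 56)*117 = -70*117 = -8190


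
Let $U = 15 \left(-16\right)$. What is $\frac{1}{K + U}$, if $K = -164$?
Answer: $- \frac{1}{404} \approx -0.0024752$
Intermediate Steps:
$U = -240$
$\frac{1}{K + U} = \frac{1}{-164 - 240} = \frac{1}{-404} = - \frac{1}{404}$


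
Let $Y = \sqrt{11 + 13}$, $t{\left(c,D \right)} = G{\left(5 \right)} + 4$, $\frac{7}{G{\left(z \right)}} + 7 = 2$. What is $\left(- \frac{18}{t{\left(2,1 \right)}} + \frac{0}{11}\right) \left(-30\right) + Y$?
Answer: $\frac{2700}{13} + 2 \sqrt{6} \approx 212.59$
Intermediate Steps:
$G{\left(z \right)} = - \frac{7}{5}$ ($G{\left(z \right)} = \frac{7}{-7 + 2} = \frac{7}{-5} = 7 \left(- \frac{1}{5}\right) = - \frac{7}{5}$)
$t{\left(c,D \right)} = \frac{13}{5}$ ($t{\left(c,D \right)} = - \frac{7}{5} + 4 = \frac{13}{5}$)
$Y = 2 \sqrt{6}$ ($Y = \sqrt{24} = 2 \sqrt{6} \approx 4.899$)
$\left(- \frac{18}{t{\left(2,1 \right)}} + \frac{0}{11}\right) \left(-30\right) + Y = \left(- \frac{18}{\frac{13}{5}} + \frac{0}{11}\right) \left(-30\right) + 2 \sqrt{6} = \left(\left(-18\right) \frac{5}{13} + 0 \cdot \frac{1}{11}\right) \left(-30\right) + 2 \sqrt{6} = \left(- \frac{90}{13} + 0\right) \left(-30\right) + 2 \sqrt{6} = \left(- \frac{90}{13}\right) \left(-30\right) + 2 \sqrt{6} = \frac{2700}{13} + 2 \sqrt{6}$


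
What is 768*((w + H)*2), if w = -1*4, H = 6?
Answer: 3072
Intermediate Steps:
w = -4
768*((w + H)*2) = 768*((-4 + 6)*2) = 768*(2*2) = 768*4 = 3072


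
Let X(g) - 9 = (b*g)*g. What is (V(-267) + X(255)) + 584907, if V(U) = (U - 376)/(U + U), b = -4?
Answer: 173452387/534 ≈ 3.2482e+5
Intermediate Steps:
V(U) = (-376 + U)/(2*U) (V(U) = (-376 + U)/((2*U)) = (-376 + U)*(1/(2*U)) = (-376 + U)/(2*U))
X(g) = 9 - 4*g² (X(g) = 9 + (-4*g)*g = 9 - 4*g²)
(V(-267) + X(255)) + 584907 = ((½)*(-376 - 267)/(-267) + (9 - 4*255²)) + 584907 = ((½)*(-1/267)*(-643) + (9 - 4*65025)) + 584907 = (643/534 + (9 - 260100)) + 584907 = (643/534 - 260091) + 584907 = -138887951/534 + 584907 = 173452387/534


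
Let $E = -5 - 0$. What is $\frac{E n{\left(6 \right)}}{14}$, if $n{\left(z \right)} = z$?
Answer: $- \frac{15}{7} \approx -2.1429$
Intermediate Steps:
$E = -5$ ($E = -5 + 0 = -5$)
$\frac{E n{\left(6 \right)}}{14} = \frac{\left(-5\right) 6}{14} = \left(-30\right) \frac{1}{14} = - \frac{15}{7}$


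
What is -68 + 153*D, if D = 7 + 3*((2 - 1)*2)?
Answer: 1921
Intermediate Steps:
D = 13 (D = 7 + 3*(1*2) = 7 + 3*2 = 7 + 6 = 13)
-68 + 153*D = -68 + 153*13 = -68 + 1989 = 1921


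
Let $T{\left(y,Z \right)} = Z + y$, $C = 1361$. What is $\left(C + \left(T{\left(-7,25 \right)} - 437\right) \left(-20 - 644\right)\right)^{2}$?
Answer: $78163298929$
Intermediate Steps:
$\left(C + \left(T{\left(-7,25 \right)} - 437\right) \left(-20 - 644\right)\right)^{2} = \left(1361 + \left(\left(25 - 7\right) - 437\right) \left(-20 - 644\right)\right)^{2} = \left(1361 + \left(18 - 437\right) \left(-664\right)\right)^{2} = \left(1361 - -278216\right)^{2} = \left(1361 + 278216\right)^{2} = 279577^{2} = 78163298929$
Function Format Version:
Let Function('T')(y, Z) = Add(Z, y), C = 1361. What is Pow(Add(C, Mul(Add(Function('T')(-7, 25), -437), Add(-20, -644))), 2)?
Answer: 78163298929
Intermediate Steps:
Pow(Add(C, Mul(Add(Function('T')(-7, 25), -437), Add(-20, -644))), 2) = Pow(Add(1361, Mul(Add(Add(25, -7), -437), Add(-20, -644))), 2) = Pow(Add(1361, Mul(Add(18, -437), -664)), 2) = Pow(Add(1361, Mul(-419, -664)), 2) = Pow(Add(1361, 278216), 2) = Pow(279577, 2) = 78163298929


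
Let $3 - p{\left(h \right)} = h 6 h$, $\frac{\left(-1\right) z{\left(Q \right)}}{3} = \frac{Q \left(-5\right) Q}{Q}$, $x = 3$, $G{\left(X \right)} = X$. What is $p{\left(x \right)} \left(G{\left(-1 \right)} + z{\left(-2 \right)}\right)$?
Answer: $1581$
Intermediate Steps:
$z{\left(Q \right)} = 15 Q$ ($z{\left(Q \right)} = - 3 \frac{Q \left(-5\right) Q}{Q} = - 3 \frac{- 5 Q Q}{Q} = - 3 \frac{\left(-5\right) Q^{2}}{Q} = - 3 \left(- 5 Q\right) = 15 Q$)
$p{\left(h \right)} = 3 - 6 h^{2}$ ($p{\left(h \right)} = 3 - h 6 h = 3 - 6 h h = 3 - 6 h^{2}$)
$p{\left(x \right)} \left(G{\left(-1 \right)} + z{\left(-2 \right)}\right) = \left(3 - 6 \cdot 3^{2}\right) \left(-1 + 15 \left(-2\right)\right) = \left(3 - 54\right) \left(-1 - 30\right) = \left(3 - 54\right) \left(-31\right) = \left(-51\right) \left(-31\right) = 1581$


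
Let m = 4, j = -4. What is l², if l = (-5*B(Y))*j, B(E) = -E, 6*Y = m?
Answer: 1600/9 ≈ 177.78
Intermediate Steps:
Y = ⅔ (Y = (⅙)*4 = ⅔ ≈ 0.66667)
l = -40/3 (l = -(-5)*2/3*(-4) = -5*(-⅔)*(-4) = (10/3)*(-4) = -40/3 ≈ -13.333)
l² = (-40/3)² = 1600/9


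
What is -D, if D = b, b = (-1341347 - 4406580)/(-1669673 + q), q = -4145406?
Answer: -5747927/5815079 ≈ -0.98845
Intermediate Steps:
b = 5747927/5815079 (b = (-1341347 - 4406580)/(-1669673 - 4145406) = -5747927/(-5815079) = -5747927*(-1/5815079) = 5747927/5815079 ≈ 0.98845)
D = 5747927/5815079 ≈ 0.98845
-D = -1*5747927/5815079 = -5747927/5815079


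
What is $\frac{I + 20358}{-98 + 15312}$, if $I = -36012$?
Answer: $- \frac{7827}{7607} \approx -1.0289$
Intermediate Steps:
$\frac{I + 20358}{-98 + 15312} = \frac{-36012 + 20358}{-98 + 15312} = - \frac{15654}{15214} = \left(-15654\right) \frac{1}{15214} = - \frac{7827}{7607}$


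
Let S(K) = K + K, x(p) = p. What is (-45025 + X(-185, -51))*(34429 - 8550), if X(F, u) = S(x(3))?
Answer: -1165046701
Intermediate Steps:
S(K) = 2*K
X(F, u) = 6 (X(F, u) = 2*3 = 6)
(-45025 + X(-185, -51))*(34429 - 8550) = (-45025 + 6)*(34429 - 8550) = -45019*25879 = -1165046701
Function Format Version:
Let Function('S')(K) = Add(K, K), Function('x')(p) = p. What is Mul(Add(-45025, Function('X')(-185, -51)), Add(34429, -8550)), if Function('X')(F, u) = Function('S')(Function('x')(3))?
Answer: -1165046701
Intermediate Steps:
Function('S')(K) = Mul(2, K)
Function('X')(F, u) = 6 (Function('X')(F, u) = Mul(2, 3) = 6)
Mul(Add(-45025, Function('X')(-185, -51)), Add(34429, -8550)) = Mul(Add(-45025, 6), Add(34429, -8550)) = Mul(-45019, 25879) = -1165046701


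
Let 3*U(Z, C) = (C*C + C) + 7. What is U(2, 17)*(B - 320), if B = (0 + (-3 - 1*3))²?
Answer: -88892/3 ≈ -29631.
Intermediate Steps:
B = 36 (B = (0 + (-3 - 3))² = (0 - 6)² = (-6)² = 36)
U(Z, C) = 7/3 + C/3 + C²/3 (U(Z, C) = ((C*C + C) + 7)/3 = ((C² + C) + 7)/3 = ((C + C²) + 7)/3 = (7 + C + C²)/3 = 7/3 + C/3 + C²/3)
U(2, 17)*(B - 320) = (7/3 + (⅓)*17 + (⅓)*17²)*(36 - 320) = (7/3 + 17/3 + (⅓)*289)*(-284) = (7/3 + 17/3 + 289/3)*(-284) = (313/3)*(-284) = -88892/3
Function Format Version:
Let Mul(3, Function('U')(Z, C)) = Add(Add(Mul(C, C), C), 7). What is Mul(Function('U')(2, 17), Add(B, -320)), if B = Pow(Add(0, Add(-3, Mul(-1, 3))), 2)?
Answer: Rational(-88892, 3) ≈ -29631.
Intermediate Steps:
B = 36 (B = Pow(Add(0, Add(-3, -3)), 2) = Pow(Add(0, -6), 2) = Pow(-6, 2) = 36)
Function('U')(Z, C) = Add(Rational(7, 3), Mul(Rational(1, 3), C), Mul(Rational(1, 3), Pow(C, 2))) (Function('U')(Z, C) = Mul(Rational(1, 3), Add(Add(Mul(C, C), C), 7)) = Mul(Rational(1, 3), Add(Add(Pow(C, 2), C), 7)) = Mul(Rational(1, 3), Add(Add(C, Pow(C, 2)), 7)) = Mul(Rational(1, 3), Add(7, C, Pow(C, 2))) = Add(Rational(7, 3), Mul(Rational(1, 3), C), Mul(Rational(1, 3), Pow(C, 2))))
Mul(Function('U')(2, 17), Add(B, -320)) = Mul(Add(Rational(7, 3), Mul(Rational(1, 3), 17), Mul(Rational(1, 3), Pow(17, 2))), Add(36, -320)) = Mul(Add(Rational(7, 3), Rational(17, 3), Mul(Rational(1, 3), 289)), -284) = Mul(Add(Rational(7, 3), Rational(17, 3), Rational(289, 3)), -284) = Mul(Rational(313, 3), -284) = Rational(-88892, 3)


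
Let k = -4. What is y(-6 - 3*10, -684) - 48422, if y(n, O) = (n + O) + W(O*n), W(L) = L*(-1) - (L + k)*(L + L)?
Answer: -1212559526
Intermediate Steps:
W(L) = -L - 2*L*(-4 + L) (W(L) = L*(-1) - (L - 4)*(L + L) = -L - (-4 + L)*2*L = -L - 2*L*(-4 + L))
y(n, O) = O + n + O*n*(7 - 2*O*n) (y(n, O) = (n + O) + (O*n)*(7 - 2*O*n) = (O + n) + (O*n)*(7 - 2*O*n) = (O + n) + O*n*(7 - 2*O*n) = O + n + O*n*(7 - 2*O*n))
y(-6 - 3*10, -684) - 48422 = (-684 + (-6 - 3*10) - 1*(-684)*(-6 - 3*10)*(-7 + 2*(-684)*(-6 - 3*10))) - 48422 = (-684 + (-6 - 30) - 1*(-684)*(-6 - 30)*(-7 + 2*(-684)*(-6 - 30))) - 48422 = (-684 - 36 - 1*(-684)*(-36)*(-7 + 2*(-684)*(-36))) - 48422 = (-684 - 36 - 1*(-684)*(-36)*(-7 + 49248)) - 48422 = (-684 - 36 - 1*(-684)*(-36)*49241) - 48422 = (-684 - 36 - 1212510384) - 48422 = -1212511104 - 48422 = -1212559526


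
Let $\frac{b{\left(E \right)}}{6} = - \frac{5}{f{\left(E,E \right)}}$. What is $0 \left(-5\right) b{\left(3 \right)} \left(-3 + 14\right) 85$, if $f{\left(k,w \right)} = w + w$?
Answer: $0$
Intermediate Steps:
$f{\left(k,w \right)} = 2 w$
$b{\left(E \right)} = - \frac{15}{E}$ ($b{\left(E \right)} = 6 \left(- \frac{5}{2 E}\right) = - \frac{15}{E}$)
$0 \left(-5\right) b{\left(3 \right)} \left(-3 + 14\right) 85 = 0 \left(-5\right) \left(- \frac{15}{3}\right) \left(-3 + 14\right) 85 = 0 \left(\left(-15\right) \frac{1}{3}\right) 11 \cdot 85 = 0 \left(-5\right) 11 \cdot 85 = 0 \cdot 11 \cdot 85 = 0 \cdot 85 = 0$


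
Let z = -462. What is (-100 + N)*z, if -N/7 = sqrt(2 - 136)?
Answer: 46200 + 3234*I*sqrt(134) ≈ 46200.0 + 37436.0*I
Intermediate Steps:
N = -7*I*sqrt(134) (N = -7*sqrt(2 - 136) = -7*I*sqrt(134) ≈ -81.031*I)
(-100 + N)*z = (-100 - 7*I*sqrt(134))*(-462) = 46200 + 3234*I*sqrt(134)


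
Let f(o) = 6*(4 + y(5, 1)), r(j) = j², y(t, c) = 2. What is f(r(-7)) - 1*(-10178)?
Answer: 10214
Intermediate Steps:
f(o) = 36 (f(o) = 6*(4 + 2) = 6*6 = 36)
f(r(-7)) - 1*(-10178) = 36 - 1*(-10178) = 36 + 10178 = 10214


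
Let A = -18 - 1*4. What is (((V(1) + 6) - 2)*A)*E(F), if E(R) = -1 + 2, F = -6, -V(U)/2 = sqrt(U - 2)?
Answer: -88 + 44*I ≈ -88.0 + 44.0*I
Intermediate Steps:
V(U) = -2*sqrt(-2 + U) (V(U) = -2*sqrt(U - 2) = -2*sqrt(-2 + U))
E(R) = 1
A = -22 (A = -18 - 4 = -22)
(((V(1) + 6) - 2)*A)*E(F) = (((-2*sqrt(-2 + 1) + 6) - 2)*(-22))*1 = (((-2*I + 6) - 2)*(-22))*1 = (((6 - 2*I) - 2)*(-22))*1 = ((4 - 2*I)*(-22))*1 = (-88 + 44*I)*1 = -88 + 44*I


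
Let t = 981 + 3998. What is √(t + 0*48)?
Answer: √4979 ≈ 70.562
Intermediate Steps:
t = 4979
√(t + 0*48) = √(4979 + 0*48) = √(4979 + 0) = √4979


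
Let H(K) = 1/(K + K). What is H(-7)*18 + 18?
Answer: 117/7 ≈ 16.714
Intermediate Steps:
H(K) = 1/(2*K)
H(-7)*18 + 18 = ((1/2)/(-7))*18 + 18 = ((1/2)*(-1/7))*18 + 18 = -1/14*18 + 18 = -9/7 + 18 = 117/7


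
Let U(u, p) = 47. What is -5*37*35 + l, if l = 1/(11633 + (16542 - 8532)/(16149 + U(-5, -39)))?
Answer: -609997044427/94208039 ≈ -6475.0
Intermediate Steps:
l = 8098/94208039 (l = 1/(11633 + (16542 - 8532)/(16149 + 47)) = 1/(11633 + 8010/16196) = 1/(11633 + 8010*(1/16196)) = 1/(11633 + 4005/8098) = 1/(94208039/8098) = 8098/94208039 ≈ 8.5959e-5)
-5*37*35 + l = -5*37*35 + 8098/94208039 = -185*35 + 8098/94208039 = -6475 + 8098/94208039 = -609997044427/94208039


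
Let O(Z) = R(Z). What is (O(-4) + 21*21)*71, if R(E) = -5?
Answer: 30956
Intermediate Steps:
O(Z) = -5
(O(-4) + 21*21)*71 = (-5 + 21*21)*71 = (-5 + 441)*71 = 436*71 = 30956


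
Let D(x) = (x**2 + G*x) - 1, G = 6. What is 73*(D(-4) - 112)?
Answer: -8833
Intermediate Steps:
D(x) = -1 + x**2 + 6*x (D(x) = (x**2 + 6*x) - 1 = -1 + x**2 + 6*x)
73*(D(-4) - 112) = 73*((-1 + (-4)**2 + 6*(-4)) - 112) = 73*((-1 + 16 - 24) - 112) = 73*(-9 - 112) = 73*(-121) = -8833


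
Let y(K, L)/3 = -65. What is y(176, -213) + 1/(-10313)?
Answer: -2011036/10313 ≈ -195.00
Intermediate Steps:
y(K, L) = -195 (y(K, L) = 3*(-65) = -195)
y(176, -213) + 1/(-10313) = -195 + 1/(-10313) = -195 - 1/10313 = -2011036/10313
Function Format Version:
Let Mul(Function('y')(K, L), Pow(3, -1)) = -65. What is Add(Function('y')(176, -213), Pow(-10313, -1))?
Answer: Rational(-2011036, 10313) ≈ -195.00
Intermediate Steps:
Function('y')(K, L) = -195 (Function('y')(K, L) = Mul(3, -65) = -195)
Add(Function('y')(176, -213), Pow(-10313, -1)) = Add(-195, Pow(-10313, -1)) = Add(-195, Rational(-1, 10313)) = Rational(-2011036, 10313)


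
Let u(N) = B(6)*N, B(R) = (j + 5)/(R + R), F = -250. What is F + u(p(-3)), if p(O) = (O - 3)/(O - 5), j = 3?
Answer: -499/2 ≈ -249.50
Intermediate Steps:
p(O) = (-3 + O)/(-5 + O)
B(R) = 4/R (B(R) = (3 + 5)/(R + R) = 8/((2*R)) = 8*(1/(2*R)) = 4/R)
u(N) = 2*N/3 (u(N) = (4/6)*N = (4*(⅙))*N = 2*N/3)
F + u(p(-3)) = -250 + 2*((-3 - 3)/(-5 - 3))/3 = -250 + 2*(-6/(-8))/3 = -250 + 2*(-⅛*(-6))/3 = -250 + (⅔)*(¾) = -250 + ½ = -499/2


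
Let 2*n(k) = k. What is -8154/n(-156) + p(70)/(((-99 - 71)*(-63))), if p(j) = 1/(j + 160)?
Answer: 3347624713/32022900 ≈ 104.54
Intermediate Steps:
n(k) = k/2
p(j) = 1/(160 + j)
-8154/n(-156) + p(70)/(((-99 - 71)*(-63))) = -8154/((1/2)*(-156)) + 1/((160 + 70)*(((-99 - 71)*(-63)))) = -8154/(-78) + 1/(230*((-170*(-63)))) = -8154*(-1/78) + (1/230)/10710 = 1359/13 + (1/230)*(1/10710) = 1359/13 + 1/2463300 = 3347624713/32022900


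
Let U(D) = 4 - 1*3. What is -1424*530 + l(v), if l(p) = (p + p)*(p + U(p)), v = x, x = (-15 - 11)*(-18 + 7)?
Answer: -590556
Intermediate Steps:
U(D) = 1 (U(D) = 4 - 3 = 1)
x = 286 (x = -26*(-11) = 286)
v = 286
l(p) = 2*p*(1 + p) (l(p) = (p + p)*(p + 1) = (2*p)*(1 + p) = 2*p*(1 + p))
-1424*530 + l(v) = -1424*530 + 2*286*(1 + 286) = -754720 + 2*286*287 = -754720 + 164164 = -590556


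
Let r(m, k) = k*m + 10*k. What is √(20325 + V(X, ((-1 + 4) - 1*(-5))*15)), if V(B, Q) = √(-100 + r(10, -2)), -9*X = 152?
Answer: √(20325 + 2*I*√35) ≈ 142.57 + 0.0415*I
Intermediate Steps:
r(m, k) = 10*k + k*m
X = -152/9 (X = -⅑*152 = -152/9 ≈ -16.889)
V(B, Q) = 2*I*√35 (V(B, Q) = √(-100 - 2*(10 + 10)) = √(-100 - 2*20) = √(-100 - 40) = √(-140) = 2*I*√35)
√(20325 + V(X, ((-1 + 4) - 1*(-5))*15)) = √(20325 + 2*I*√35)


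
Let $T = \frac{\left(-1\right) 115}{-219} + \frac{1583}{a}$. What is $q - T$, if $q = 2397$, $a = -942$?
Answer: $\frac{54970517}{22922} \approx 2398.2$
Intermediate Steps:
$T = - \frac{26483}{22922}$ ($T = \frac{\left(-1\right) 115}{-219} + \frac{1583}{-942} = \left(-115\right) \left(- \frac{1}{219}\right) + 1583 \left(- \frac{1}{942}\right) = \frac{115}{219} - \frac{1583}{942} = - \frac{26483}{22922} \approx -1.1554$)
$q - T = 2397 - - \frac{26483}{22922} = 2397 + \frac{26483}{22922} = \frac{54970517}{22922}$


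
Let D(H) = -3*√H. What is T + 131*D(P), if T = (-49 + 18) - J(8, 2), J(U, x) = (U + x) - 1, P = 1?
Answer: -433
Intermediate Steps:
J(U, x) = -1 + U + x
T = -40 (T = (-49 + 18) - (-1 + 8 + 2) = -31 - 1*9 = -31 - 9 = -40)
T + 131*D(P) = -40 + 131*(-3*√1) = -40 + 131*(-3*1) = -40 + 131*(-3) = -40 - 393 = -433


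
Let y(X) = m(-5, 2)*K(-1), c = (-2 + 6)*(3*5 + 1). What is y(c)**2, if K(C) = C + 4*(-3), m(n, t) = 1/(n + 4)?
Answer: 169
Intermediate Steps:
m(n, t) = 1/(4 + n)
K(C) = -12 + C (K(C) = C - 12 = -12 + C)
c = 64 (c = 4*(15 + 1) = 4*16 = 64)
y(X) = 13 (y(X) = (-12 - 1)/(4 - 5) = -13/(-1) = -1*(-13) = 13)
y(c)**2 = 13**2 = 169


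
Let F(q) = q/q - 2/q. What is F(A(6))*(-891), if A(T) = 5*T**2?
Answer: -8811/10 ≈ -881.10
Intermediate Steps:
F(q) = 1 - 2/q
F(A(6))*(-891) = ((-2 + 5*6**2)/((5*6**2)))*(-891) = ((-2 + 5*36)/((5*36)))*(-891) = ((-2 + 180)/180)*(-891) = ((1/180)*178)*(-891) = (89/90)*(-891) = -8811/10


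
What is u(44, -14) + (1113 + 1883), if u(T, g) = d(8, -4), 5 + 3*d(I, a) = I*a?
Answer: 8951/3 ≈ 2983.7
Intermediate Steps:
d(I, a) = -5/3 + I*a/3 (d(I, a) = -5/3 + (I*a)/3 = -5/3 + I*a/3)
u(T, g) = -37/3 (u(T, g) = -5/3 + (1/3)*8*(-4) = -5/3 - 32/3 = -37/3)
u(44, -14) + (1113 + 1883) = -37/3 + (1113 + 1883) = -37/3 + 2996 = 8951/3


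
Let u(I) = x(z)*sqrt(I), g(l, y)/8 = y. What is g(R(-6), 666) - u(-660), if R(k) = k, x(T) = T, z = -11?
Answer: 5328 + 22*I*sqrt(165) ≈ 5328.0 + 282.6*I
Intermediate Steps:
g(l, y) = 8*y
u(I) = -11*sqrt(I)
g(R(-6), 666) - u(-660) = 8*666 - (-11)*sqrt(-660) = 5328 - (-11)*2*I*sqrt(165) = 5328 - (-22)*I*sqrt(165) = 5328 + 22*I*sqrt(165)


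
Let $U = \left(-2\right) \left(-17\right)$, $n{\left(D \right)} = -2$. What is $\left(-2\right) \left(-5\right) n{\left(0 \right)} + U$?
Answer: $14$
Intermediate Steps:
$U = 34$
$\left(-2\right) \left(-5\right) n{\left(0 \right)} + U = \left(-2\right) \left(-5\right) \left(-2\right) + 34 = 10 \left(-2\right) + 34 = -20 + 34 = 14$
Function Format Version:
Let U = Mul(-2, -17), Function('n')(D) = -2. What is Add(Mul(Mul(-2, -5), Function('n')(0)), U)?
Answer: 14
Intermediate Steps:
U = 34
Add(Mul(Mul(-2, -5), Function('n')(0)), U) = Add(Mul(Mul(-2, -5), -2), 34) = Add(Mul(10, -2), 34) = Add(-20, 34) = 14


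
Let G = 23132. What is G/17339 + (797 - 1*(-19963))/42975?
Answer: 90270356/49676235 ≈ 1.8172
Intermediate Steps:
G/17339 + (797 - 1*(-19963))/42975 = 23132/17339 + (797 - 1*(-19963))/42975 = 23132*(1/17339) + (797 + 19963)*(1/42975) = 23132/17339 + 20760*(1/42975) = 23132/17339 + 1384/2865 = 90270356/49676235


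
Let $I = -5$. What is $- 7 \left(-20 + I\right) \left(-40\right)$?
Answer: $-7000$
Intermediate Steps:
$- 7 \left(-20 + I\right) \left(-40\right) = - 7 \left(-20 - 5\right) \left(-40\right) = \left(-7\right) \left(-25\right) \left(-40\right) = 175 \left(-40\right) = -7000$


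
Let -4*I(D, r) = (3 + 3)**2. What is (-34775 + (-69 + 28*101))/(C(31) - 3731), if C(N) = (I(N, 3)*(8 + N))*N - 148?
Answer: 1334/615 ≈ 2.1691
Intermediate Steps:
I(D, r) = -9 (I(D, r) = -(3 + 3)**2/4 = -1/4*6**2 = -1/4*36 = -9)
C(N) = -148 + N*(-72 - 9*N) (C(N) = (-9*(8 + N))*N - 148 = (-72 - 9*N)*N - 148 = N*(-72 - 9*N) - 148 = -148 + N*(-72 - 9*N))
(-34775 + (-69 + 28*101))/(C(31) - 3731) = (-34775 + (-69 + 28*101))/((-148 - 72*31 - 9*31**2) - 3731) = (-34775 + (-69 + 2828))/((-148 - 2232 - 9*961) - 3731) = (-34775 + 2759)/((-148 - 2232 - 8649) - 3731) = -32016/(-11029 - 3731) = -32016/(-14760) = -32016*(-1/14760) = 1334/615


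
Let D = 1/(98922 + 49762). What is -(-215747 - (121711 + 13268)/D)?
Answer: 20069433383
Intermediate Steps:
D = 1/148684 ≈ 6.7257e-6
-(-215747 - (121711 + 13268)/D) = -(-215747 - (121711 + 13268)/1/148684) = -(-215747 - 134979*148684) = -(-215747 - 1*20069217636) = -(-215747 - 20069217636) = -1*(-20069433383) = 20069433383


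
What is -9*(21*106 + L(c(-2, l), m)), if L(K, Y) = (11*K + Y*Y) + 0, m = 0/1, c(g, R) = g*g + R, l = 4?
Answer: -20826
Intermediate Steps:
c(g, R) = R + g² (c(g, R) = g² + R = R + g²)
m = 0 (m = 0*1 = 0)
L(K, Y) = Y² + 11*K (L(K, Y) = (11*K + Y²) + 0 = (Y² + 11*K) + 0 = Y² + 11*K)
-9*(21*106 + L(c(-2, l), m)) = -9*(21*106 + (0² + 11*(4 + (-2)²))) = -9*(2226 + (0 + 11*(4 + 4))) = -9*(2226 + (0 + 11*8)) = -9*(2226 + (0 + 88)) = -9*(2226 + 88) = -9*2314 = -20826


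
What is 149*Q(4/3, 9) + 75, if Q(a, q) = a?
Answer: 821/3 ≈ 273.67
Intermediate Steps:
149*Q(4/3, 9) + 75 = 149*(4/3) + 75 = 596/3 + 75 = 821/3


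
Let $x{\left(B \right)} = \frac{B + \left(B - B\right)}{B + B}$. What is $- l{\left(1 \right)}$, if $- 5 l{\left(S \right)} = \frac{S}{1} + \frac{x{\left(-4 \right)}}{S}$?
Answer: $\frac{3}{10} \approx 0.3$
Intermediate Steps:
$x{\left(B \right)} = \frac{1}{2}$ ($x{\left(B \right)} = \frac{B + 0}{2 B} = B \frac{1}{2 B} = \frac{1}{2}$)
$l{\left(S \right)} = - \frac{S}{5} - \frac{1}{10 S}$ ($l{\left(S \right)} = - \frac{\frac{S}{1} + \frac{1}{2 S}}{5} = - \frac{S 1 + \frac{1}{2 S}}{5} = - \frac{S + \frac{1}{2 S}}{5} = - \frac{S}{5} - \frac{1}{10 S}$)
$- l{\left(1 \right)} = - (\left(- \frac{1}{5}\right) 1 - \frac{1}{10 \cdot 1}) = - (- \frac{1}{5} - \frac{1}{10}) = \left(-1\right) \left(- \frac{3}{10}\right) = \frac{3}{10}$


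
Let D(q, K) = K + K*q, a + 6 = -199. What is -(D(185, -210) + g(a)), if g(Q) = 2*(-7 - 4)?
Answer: 39082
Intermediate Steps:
a = -205 (a = -6 - 199 = -205)
g(Q) = -22 (g(Q) = 2*(-11) = -22)
-(D(185, -210) + g(a)) = -(-210*(1 + 185) - 22) = -(-210*186 - 22) = -(-39060 - 22) = -1*(-39082) = 39082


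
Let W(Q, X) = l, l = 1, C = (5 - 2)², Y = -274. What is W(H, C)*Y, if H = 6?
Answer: -274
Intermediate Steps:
C = 9 (C = 3² = 9)
W(Q, X) = 1
W(H, C)*Y = 1*(-274) = -274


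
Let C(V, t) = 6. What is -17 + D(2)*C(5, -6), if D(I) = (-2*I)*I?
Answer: -65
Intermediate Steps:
D(I) = -2*I**2
-17 + D(2)*C(5, -6) = -17 - 2*2**2*6 = -17 - 2*4*6 = -17 - 8*6 = -17 - 48 = -65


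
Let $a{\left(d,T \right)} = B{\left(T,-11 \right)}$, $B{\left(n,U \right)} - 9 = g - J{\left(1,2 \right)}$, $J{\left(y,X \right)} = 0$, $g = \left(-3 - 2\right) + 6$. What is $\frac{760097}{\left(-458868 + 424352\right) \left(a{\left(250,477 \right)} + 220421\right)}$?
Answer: $- \frac{760097}{7608396396} \approx -9.9902 \cdot 10^{-5}$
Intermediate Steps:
$g = 1$ ($g = -5 + 6 = 1$)
$B{\left(n,U \right)} = 10$ ($B{\left(n,U \right)} = 9 + \left(1 - 0\right) = 9 + \left(1 + 0\right) = 9 + 1 = 10$)
$a{\left(d,T \right)} = 10$
$\frac{760097}{\left(-458868 + 424352\right) \left(a{\left(250,477 \right)} + 220421\right)} = \frac{760097}{\left(-458868 + 424352\right) \left(10 + 220421\right)} = \frac{760097}{\left(-34516\right) 220431} = \frac{760097}{-7608396396} = 760097 \left(- \frac{1}{7608396396}\right) = - \frac{760097}{7608396396}$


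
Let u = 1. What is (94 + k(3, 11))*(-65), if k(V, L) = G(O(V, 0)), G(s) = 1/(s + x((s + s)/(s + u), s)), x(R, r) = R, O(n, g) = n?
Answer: -55120/9 ≈ -6124.4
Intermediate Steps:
G(s) = 1/(s + 2*s/(1 + s)) (G(s) = 1/(s + (s + s)/(s + 1)) = 1/(s + (2*s)/(1 + s)) = 1/(s + 2*s/(1 + s)))
k(V, L) = (1 + V)/(V*(3 + V))
(94 + k(3, 11))*(-65) = (94 + (1 + 3)/(3*(3 + 3)))*(-65) = (94 + (⅓)*4/6)*(-65) = (94 + (⅓)*(⅙)*4)*(-65) = (94 + 2/9)*(-65) = (848/9)*(-65) = -55120/9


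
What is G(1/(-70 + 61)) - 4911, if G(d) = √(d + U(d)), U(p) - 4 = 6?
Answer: -4911 + √89/3 ≈ -4907.9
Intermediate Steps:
U(p) = 10 (U(p) = 4 + 6 = 10)
G(d) = √(10 + d) (G(d) = √(d + 10) = √(10 + d))
G(1/(-70 + 61)) - 4911 = √(10 + 1/(-70 + 61)) - 4911 = √(10 + 1/(-9)) - 4911 = √(10 - ⅑) - 4911 = √(89/9) - 4911 = √89/3 - 4911 = -4911 + √89/3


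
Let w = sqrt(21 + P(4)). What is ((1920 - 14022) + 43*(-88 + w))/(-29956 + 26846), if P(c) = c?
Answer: 15671/3110 ≈ 5.0389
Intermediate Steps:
w = 5 (w = sqrt(21 + 4) = sqrt(25) = 5)
((1920 - 14022) + 43*(-88 + w))/(-29956 + 26846) = ((1920 - 14022) + 43*(-88 + 5))/(-29956 + 26846) = (-12102 + 43*(-83))/(-3110) = (-12102 - 3569)*(-1/3110) = -15671*(-1/3110) = 15671/3110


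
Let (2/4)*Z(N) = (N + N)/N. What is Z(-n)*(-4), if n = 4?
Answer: -16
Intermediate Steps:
Z(N) = 4 (Z(N) = 2*((N + N)/N) = 2*((2*N)/N) = 2*2 = 4)
Z(-n)*(-4) = 4*(-4) = -16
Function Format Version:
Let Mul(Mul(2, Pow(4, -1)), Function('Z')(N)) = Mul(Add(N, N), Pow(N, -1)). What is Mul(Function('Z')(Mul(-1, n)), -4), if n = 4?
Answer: -16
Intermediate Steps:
Function('Z')(N) = 4 (Function('Z')(N) = Mul(2, Mul(Add(N, N), Pow(N, -1))) = Mul(2, Mul(Mul(2, N), Pow(N, -1))) = Mul(2, 2) = 4)
Mul(Function('Z')(Mul(-1, n)), -4) = Mul(4, -4) = -16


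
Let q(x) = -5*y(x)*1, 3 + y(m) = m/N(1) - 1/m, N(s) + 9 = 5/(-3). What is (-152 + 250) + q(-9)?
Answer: 31169/288 ≈ 108.23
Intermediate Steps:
N(s) = -32/3 (N(s) = -9 + 5/(-3) = -9 + 5*(-⅓) = -9 - 5/3 = -32/3)
y(m) = -3 - 1/m - 3*m/32 (y(m) = -3 + (m/(-32/3) - 1/m) = -3 + (m*(-3/32) - 1/m) = -3 + (-3*m/32 - 1/m) = -3 + (-1/m - 3*m/32) = -3 - 1/m - 3*m/32)
q(x) = 15 + 5/x + 15*x/32 (q(x) = -5*(-3 - 1/x - 3*x/32)*1 = (15 + 5/x + 15*x/32)*1 = 15 + 5/x + 15*x/32)
(-152 + 250) + q(-9) = (-152 + 250) + (15 + 5/(-9) + (15/32)*(-9)) = 98 + (15 + 5*(-⅑) - 135/32) = 98 + (15 - 5/9 - 135/32) = 98 + 2945/288 = 31169/288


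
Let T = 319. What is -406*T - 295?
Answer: -129809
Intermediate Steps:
-406*T - 295 = -406*319 - 295 = -129514 - 295 = -129809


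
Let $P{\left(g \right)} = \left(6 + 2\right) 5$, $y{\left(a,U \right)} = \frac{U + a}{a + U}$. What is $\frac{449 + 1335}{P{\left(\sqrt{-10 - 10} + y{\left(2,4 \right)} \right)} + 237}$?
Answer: $\frac{1784}{277} \approx 6.4404$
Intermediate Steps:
$y{\left(a,U \right)} = 1$ ($y{\left(a,U \right)} = \frac{U + a}{U + a} = 1$)
$P{\left(g \right)} = 40$ ($P{\left(g \right)} = 8 \cdot 5 = 40$)
$\frac{449 + 1335}{P{\left(\sqrt{-10 - 10} + y{\left(2,4 \right)} \right)} + 237} = \frac{449 + 1335}{40 + 237} = \frac{1784}{277}$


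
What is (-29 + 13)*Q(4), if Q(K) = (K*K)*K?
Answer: -1024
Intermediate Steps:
Q(K) = K³ (Q(K) = K²*K = K³)
(-29 + 13)*Q(4) = (-29 + 13)*4³ = -16*64 = -1024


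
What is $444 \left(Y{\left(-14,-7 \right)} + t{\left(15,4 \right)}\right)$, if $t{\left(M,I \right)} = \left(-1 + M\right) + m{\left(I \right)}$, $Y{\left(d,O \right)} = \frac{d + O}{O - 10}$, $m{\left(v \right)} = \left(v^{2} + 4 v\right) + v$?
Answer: $\frac{386724}{17} \approx 22748.0$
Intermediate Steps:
$m{\left(v \right)} = v^{2} + 5 v$
$Y{\left(d,O \right)} = \frac{O + d}{-10 + O}$
$t{\left(M,I \right)} = -1 + M + I \left(5 + I\right)$ ($t{\left(M,I \right)} = \left(-1 + M\right) + I \left(5 + I\right) = -1 + M + I \left(5 + I\right)$)
$444 \left(Y{\left(-14,-7 \right)} + t{\left(15,4 \right)}\right) = 444 \left(\frac{-7 - 14}{-10 - 7} + \left(-1 + 15 + 4 \left(5 + 4\right)\right)\right) = 444 \left(\frac{1}{-17} \left(-21\right) + \left(-1 + 15 + 4 \cdot 9\right)\right) = 444 \left(\left(- \frac{1}{17}\right) \left(-21\right) + \left(-1 + 15 + 36\right)\right) = 444 \left(\frac{21}{17} + 50\right) = 444 \cdot \frac{871}{17} = \frac{386724}{17}$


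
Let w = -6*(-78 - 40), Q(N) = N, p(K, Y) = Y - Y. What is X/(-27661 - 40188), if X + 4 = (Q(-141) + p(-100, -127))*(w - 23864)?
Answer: -3264992/67849 ≈ -48.121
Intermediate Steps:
p(K, Y) = 0
w = 708 (w = -6*(-118) = 708)
X = 3264992 (X = -4 + (-141 + 0)*(708 - 23864) = -4 - 141*(-23156) = -4 + 3264996 = 3264992)
X/(-27661 - 40188) = 3264992/(-27661 - 40188) = 3264992/(-67849) = 3264992*(-1/67849) = -3264992/67849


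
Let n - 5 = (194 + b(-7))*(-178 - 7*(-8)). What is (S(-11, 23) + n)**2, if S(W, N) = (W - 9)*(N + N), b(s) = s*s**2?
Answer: 298011169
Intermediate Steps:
b(s) = s**3
S(W, N) = 2*N*(-9 + W) (S(W, N) = (-9 + W)*(2*N) = 2*N*(-9 + W))
n = 18183 (n = 5 + (194 + (-7)**3)*(-178 - 7*(-8)) = 5 + (194 - 343)*(-178 + 56) = 5 - 149*(-122) = 5 + 18178 = 18183)
(S(-11, 23) + n)**2 = (2*23*(-9 - 11) + 18183)**2 = (2*23*(-20) + 18183)**2 = (-920 + 18183)**2 = 17263**2 = 298011169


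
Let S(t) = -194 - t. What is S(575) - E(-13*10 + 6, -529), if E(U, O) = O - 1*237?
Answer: -3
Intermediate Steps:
E(U, O) = -237 + O (E(U, O) = O - 237 = -237 + O)
S(575) - E(-13*10 + 6, -529) = (-194 - 1*575) - (-237 - 529) = (-194 - 575) - 1*(-766) = -769 + 766 = -3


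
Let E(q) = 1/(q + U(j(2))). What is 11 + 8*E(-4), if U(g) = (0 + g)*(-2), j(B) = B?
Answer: 10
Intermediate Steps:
U(g) = -2*g (U(g) = g*(-2) = -2*g)
E(q) = 1/(-4 + q) (E(q) = 1/(q - 2*2) = 1/(q - 4) = 1/(-4 + q))
11 + 8*E(-4) = 11 + 8/(-4 - 4) = 11 + 8/(-8) = 11 + 8*(-⅛) = 11 - 1 = 10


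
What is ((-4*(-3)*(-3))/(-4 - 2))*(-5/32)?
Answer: -15/16 ≈ -0.93750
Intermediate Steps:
((-4*(-3)*(-3))/(-4 - 2))*(-5/32) = ((12*(-3))/(-6))*(-5*1/32) = -⅙*(-36)*(-5/32) = 6*(-5/32) = -15/16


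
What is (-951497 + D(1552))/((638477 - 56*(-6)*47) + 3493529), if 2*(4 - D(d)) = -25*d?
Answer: -932093/4147798 ≈ -0.22472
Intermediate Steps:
D(d) = 4 + 25*d/2 (D(d) = 4 - (-25)*d/2 = 4 + 25*d/2)
(-951497 + D(1552))/((638477 - 56*(-6)*47) + 3493529) = (-951497 + (4 + (25/2)*1552))/((638477 - 56*(-6)*47) + 3493529) = (-951497 + (4 + 19400))/((638477 - (-336)*47) + 3493529) = (-951497 + 19404)/((638477 - 1*(-15792)) + 3493529) = -932093/((638477 + 15792) + 3493529) = -932093/(654269 + 3493529) = -932093/4147798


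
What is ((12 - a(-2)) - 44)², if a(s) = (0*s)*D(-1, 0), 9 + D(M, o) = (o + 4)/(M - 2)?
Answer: 1024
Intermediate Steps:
D(M, o) = -9 + (4 + o)/(-2 + M) (D(M, o) = -9 + (o + 4)/(M - 2) = -9 + (4 + o)/(-2 + M))
a(s) = 0 (a(s) = (0*s)*((22 + 0 - 9*(-1))/(-2 - 1)) = 0*((22 + 0 + 9)/(-3)) = 0*(-⅓*31) = 0*(-31/3) = 0)
((12 - a(-2)) - 44)² = ((12 - 1*0) - 44)² = ((12 + 0) - 44)² = (12 - 44)² = (-32)² = 1024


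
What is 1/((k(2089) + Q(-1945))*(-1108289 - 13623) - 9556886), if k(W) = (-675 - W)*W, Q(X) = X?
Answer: 1/6480087962306 ≈ 1.5432e-13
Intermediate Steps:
k(W) = W*(-675 - W)
1/((k(2089) + Q(-1945))*(-1108289 - 13623) - 9556886) = 1/((-1*2089*(675 + 2089) - 1945)*(-1108289 - 13623) - 9556886) = 1/((-1*2089*2764 - 1945)*(-1121912) - 9556886) = 1/((-5773996 - 1945)*(-1121912) - 9556886) = 1/(-5775941*(-1121912) - 9556886) = 1/(6480097519192 - 9556886) = 1/6480087962306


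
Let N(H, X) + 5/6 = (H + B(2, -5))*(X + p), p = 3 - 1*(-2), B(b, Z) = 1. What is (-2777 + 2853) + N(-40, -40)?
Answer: 8641/6 ≈ 1440.2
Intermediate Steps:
p = 5 (p = 3 + 2 = 5)
N(H, X) = -5/6 + (1 + H)*(5 + X) (N(H, X) = -5/6 + (H + 1)*(X + 5) = -5/6 + (1 + H)*(5 + X))
(-2777 + 2853) + N(-40, -40) = (-2777 + 2853) + (25/6 - 40 + 5*(-40) - 40*(-40)) = 76 + (25/6 - 40 - 200 + 1600) = 76 + 8185/6 = 8641/6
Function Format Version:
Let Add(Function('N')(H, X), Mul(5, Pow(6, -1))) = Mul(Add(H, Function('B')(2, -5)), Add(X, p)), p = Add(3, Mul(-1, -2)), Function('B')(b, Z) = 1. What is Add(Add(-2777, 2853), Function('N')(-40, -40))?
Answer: Rational(8641, 6) ≈ 1440.2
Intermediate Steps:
p = 5 (p = Add(3, 2) = 5)
Function('N')(H, X) = Add(Rational(-5, 6), Mul(Add(1, H), Add(5, X))) (Function('N')(H, X) = Add(Rational(-5, 6), Mul(Add(H, 1), Add(X, 5))) = Add(Rational(-5, 6), Mul(Add(1, H), Add(5, X))))
Add(Add(-2777, 2853), Function('N')(-40, -40)) = Add(Add(-2777, 2853), Add(Rational(25, 6), -40, Mul(5, -40), Mul(-40, -40))) = Add(76, Add(Rational(25, 6), -40, -200, 1600)) = Add(76, Rational(8185, 6)) = Rational(8641, 6)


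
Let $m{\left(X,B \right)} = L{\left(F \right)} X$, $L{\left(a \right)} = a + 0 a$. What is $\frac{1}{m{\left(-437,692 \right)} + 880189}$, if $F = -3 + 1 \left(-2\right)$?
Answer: $\frac{1}{882374} \approx 1.1333 \cdot 10^{-6}$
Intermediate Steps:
$F = -5$ ($F = -3 - 2 = -5$)
$L{\left(a \right)} = a$ ($L{\left(a \right)} = a + 0 = a$)
$m{\left(X,B \right)} = - 5 X$
$\frac{1}{m{\left(-437,692 \right)} + 880189} = \frac{1}{\left(-5\right) \left(-437\right) + 880189} = \frac{1}{2185 + 880189} = \frac{1}{882374}$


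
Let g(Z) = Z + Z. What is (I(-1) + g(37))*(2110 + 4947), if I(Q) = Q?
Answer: 515161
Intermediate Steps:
g(Z) = 2*Z
(I(-1) + g(37))*(2110 + 4947) = (-1 + 2*37)*(2110 + 4947) = (-1 + 74)*7057 = 73*7057 = 515161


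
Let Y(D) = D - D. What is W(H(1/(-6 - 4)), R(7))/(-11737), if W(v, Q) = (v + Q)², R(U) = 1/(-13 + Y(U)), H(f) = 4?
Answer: -2601/1983553 ≈ -0.0013113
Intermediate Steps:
Y(D) = 0
R(U) = -1/13 (R(U) = 1/(-13 + 0) = 1/(-13) = -1/13)
W(v, Q) = (Q + v)²
W(H(1/(-6 - 4)), R(7))/(-11737) = (-1/13 + 4)²/(-11737) = (51/13)²*(-1/11737) = (2601/169)*(-1/11737) = -2601/1983553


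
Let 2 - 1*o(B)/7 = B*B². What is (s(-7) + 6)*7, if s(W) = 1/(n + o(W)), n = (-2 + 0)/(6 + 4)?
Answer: 507143/12074 ≈ 42.003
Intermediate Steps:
o(B) = 14 - 7*B³ (o(B) = 14 - 7*B*B² = 14 - 7*B³)
n = -⅕ (n = -2/10 = -2*⅒ = -⅕ ≈ -0.20000)
s(W) = 1/(69/5 - 7*W³) (s(W) = 1/(-⅕ + (14 - 7*W³)) = 1/(69/5 - 7*W³))
(s(-7) + 6)*7 = (-5/(-69 + 35*(-7)³) + 6)*7 = (-5/(-69 + 35*(-343)) + 6)*7 = (-5/(-69 - 12005) + 6)*7 = (-5/(-12074) + 6)*7 = (-5*(-1/12074) + 6)*7 = (5/12074 + 6)*7 = (72449/12074)*7 = 507143/12074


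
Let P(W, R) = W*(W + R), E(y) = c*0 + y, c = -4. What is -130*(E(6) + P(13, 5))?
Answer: -31200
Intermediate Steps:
E(y) = y (E(y) = -4*0 + y = 0 + y = y)
P(W, R) = W*(R + W)
-130*(E(6) + P(13, 5)) = -130*(6 + 13*(5 + 13)) = -130*(6 + 13*18) = -130*(6 + 234) = -130*240 = -31200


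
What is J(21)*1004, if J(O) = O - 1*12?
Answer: 9036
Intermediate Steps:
J(O) = -12 + O (J(O) = O - 12 = -12 + O)
J(21)*1004 = (-12 + 21)*1004 = 9*1004 = 9036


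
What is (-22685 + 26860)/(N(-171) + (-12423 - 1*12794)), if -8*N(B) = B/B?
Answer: -33400/201737 ≈ -0.16556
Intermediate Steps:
N(B) = -⅛ (N(B) = -B/(8*B) = -⅛*1 = -⅛)
(-22685 + 26860)/(N(-171) + (-12423 - 1*12794)) = (-22685 + 26860)/(-⅛ + (-12423 - 1*12794)) = 4175/(-⅛ + (-12423 - 12794)) = 4175/(-⅛ - 25217) = 4175/(-201737/8) = 4175*(-8/201737) = -33400/201737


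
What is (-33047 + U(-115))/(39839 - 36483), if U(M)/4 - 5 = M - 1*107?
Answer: -33915/3356 ≈ -10.106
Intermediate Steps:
U(M) = -408 + 4*M (U(M) = 20 + 4*(M - 1*107) = 20 + 4*(M - 107) = 20 + 4*(-107 + M) = 20 + (-428 + 4*M) = -408 + 4*M)
(-33047 + U(-115))/(39839 - 36483) = (-33047 + (-408 + 4*(-115)))/(39839 - 36483) = (-33047 + (-408 - 460))/3356 = (-33047 - 868)*(1/3356) = -33915*1/3356 = -33915/3356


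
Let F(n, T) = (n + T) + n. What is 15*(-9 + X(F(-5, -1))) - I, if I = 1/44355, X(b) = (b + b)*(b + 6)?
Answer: 67197824/44355 ≈ 1515.0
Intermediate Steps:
F(n, T) = T + 2*n (F(n, T) = (T + n) + n = T + 2*n)
X(b) = 2*b*(6 + b) (X(b) = (2*b)*(6 + b) = 2*b*(6 + b))
I = 1/44355 ≈ 2.2545e-5
15*(-9 + X(F(-5, -1))) - I = 15*(-9 + 2*(-1 + 2*(-5))*(6 + (-1 + 2*(-5)))) - 1*1/44355 = 15*(-9 + 2*(-1 - 10)*(6 + (-1 - 10))) - 1/44355 = 15*(-9 + 2*(-11)*(6 - 11)) - 1/44355 = 15*(-9 + 2*(-11)*(-5)) - 1/44355 = 15*(-9 + 110) - 1/44355 = 15*101 - 1/44355 = 1515 - 1/44355 = 67197824/44355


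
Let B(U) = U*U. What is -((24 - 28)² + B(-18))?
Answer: -340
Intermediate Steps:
B(U) = U²
-((24 - 28)² + B(-18)) = -((24 - 28)² + (-18)²) = -((-4)² + 324) = -(16 + 324) = -1*340 = -340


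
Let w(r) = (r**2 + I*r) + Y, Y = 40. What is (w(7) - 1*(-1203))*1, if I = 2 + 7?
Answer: 1355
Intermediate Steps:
I = 9
w(r) = 40 + r**2 + 9*r (w(r) = (r**2 + 9*r) + 40 = 40 + r**2 + 9*r)
(w(7) - 1*(-1203))*1 = ((40 + 7**2 + 9*7) - 1*(-1203))*1 = ((40 + 49 + 63) + 1203)*1 = (152 + 1203)*1 = 1355*1 = 1355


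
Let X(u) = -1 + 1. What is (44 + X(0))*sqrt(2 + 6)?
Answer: 88*sqrt(2) ≈ 124.45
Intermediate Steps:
X(u) = 0
(44 + X(0))*sqrt(2 + 6) = (44 + 0)*sqrt(2 + 6) = 44*sqrt(8) = 44*(2*sqrt(2)) = 88*sqrt(2)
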